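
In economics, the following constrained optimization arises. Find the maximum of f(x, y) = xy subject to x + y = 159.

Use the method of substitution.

Substitute y = 159 - x into f(x,y) = xy:
g(x) = x(159 - x) = 159x - x^2
g'(x) = 159 - 2x = 0  =>  x = 159/2
y = 159 - 159/2 = 159/2
Maximum value = (159/2) * (159/2) = 25281/4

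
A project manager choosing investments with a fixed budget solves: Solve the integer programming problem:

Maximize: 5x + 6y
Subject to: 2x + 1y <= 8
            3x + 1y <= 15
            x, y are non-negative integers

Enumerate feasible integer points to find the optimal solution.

Constraint 1: 2x + 1y <= 8
Constraint 2: 3x + 1y <= 15
Feasible x range (need y >= 0): 0 <= x <= min(8/2, 15/3) => x in {0, ..., 4}.
Enumerate feasible integer points row by row (the coefficient of y is 6 > 0, so for each x the largest feasible y gives the best value):
  x = 0: y <= min((8 - 2*0)/1, (15 - 3*0)/1) => y in {0, ..., 8}; best 5*0 + 6*8 = 48
  x = 1: y <= min((8 - 2*1)/1, (15 - 3*1)/1) => y in {0, ..., 6}; best 5*1 + 6*6 = 41
  x = 2: y <= min((8 - 2*2)/1, (15 - 3*2)/1) => y in {0, ..., 4}; best 5*2 + 6*4 = 34
  x = 3: y <= min((8 - 2*3)/1, (15 - 3*3)/1) => y in {0, ..., 2}; best 5*3 + 6*2 = 27
  x = 4: y <= min((8 - 2*4)/1, (15 - 3*4)/1) => y in {0}; best 5*4 + 6*0 = 20
The maximum 5x + 6y = 48 is achieved at x = 0, y = 8.
Check: 2*0 + 1*8 = 8 <= 8 and 3*0 + 1*8 = 8 <= 15.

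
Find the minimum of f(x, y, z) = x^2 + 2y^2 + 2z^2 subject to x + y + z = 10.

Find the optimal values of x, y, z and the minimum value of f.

Using Lagrange multipliers on f = x^2 + 2y^2 + 2z^2 with constraint x + y + z = 10:
Conditions: 2*1*x = lambda, 2*2*y = lambda, 2*2*z = lambda
So x = lambda/2, y = lambda/4, z = lambda/4
Substituting into constraint: lambda * (1) = 10
lambda = 10
x = 5, y = 5/2, z = 5/2
Minimum value = 50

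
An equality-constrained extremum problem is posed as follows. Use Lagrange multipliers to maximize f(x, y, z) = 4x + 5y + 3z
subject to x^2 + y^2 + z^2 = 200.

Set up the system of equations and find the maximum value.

Lagrange conditions: 4 = 2*lambda*x, 5 = 2*lambda*y, 3 = 2*lambda*z
So x:4 = y:5 = z:3, i.e. x = 4t, y = 5t, z = 3t
Constraint: t^2*(4^2 + 5^2 + 3^2) = 200
  t^2 * 50 = 200  =>  t = sqrt(4)
Maximum = 4*4t + 5*5t + 3*3t = 50*sqrt(4) = 100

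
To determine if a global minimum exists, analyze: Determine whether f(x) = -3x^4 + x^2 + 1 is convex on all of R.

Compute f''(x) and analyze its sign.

f(x) = -3x^4 + x^2 + 1
f'(x) = -12x^3 + 2x
f''(x) = -36x^2 + 2
f''(x) = -36x^2 + 2 -> -inf as |x| -> inf
Therefore, f is not globally convex on R.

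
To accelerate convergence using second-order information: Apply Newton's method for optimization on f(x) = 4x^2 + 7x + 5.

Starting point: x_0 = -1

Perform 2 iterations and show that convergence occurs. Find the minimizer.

f(x) = 4x^2 + 7x + 5, f'(x) = 8x + (7), f''(x) = 8
Step 1: f'(-1) = -1, x_1 = -1 - -1/8 = -7/8
Step 2: f'(-7/8) = 0, x_2 = -7/8 (converged)
Newton's method converges in 1 step for quadratics.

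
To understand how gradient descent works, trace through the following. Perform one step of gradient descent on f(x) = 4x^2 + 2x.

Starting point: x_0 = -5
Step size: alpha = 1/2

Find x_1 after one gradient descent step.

f(x) = 4x^2 + 2x
f'(x) = 8x + 2
f'(-5) = 8*-5 + (2) = -38
x_1 = x_0 - alpha * f'(x_0) = -5 - 1/2 * -38 = 14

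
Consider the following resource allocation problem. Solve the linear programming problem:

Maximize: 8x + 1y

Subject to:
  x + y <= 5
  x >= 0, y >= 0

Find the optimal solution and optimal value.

The feasible region has vertices at [(0, 0), (5, 0), (0, 5)].
Checking objective 8x + 1y at each vertex:
  (0, 0): 8*0 + 1*0 = 0
  (5, 0): 8*5 + 1*0 = 40
  (0, 5): 8*0 + 1*5 = 5
Maximum is 40 at (5, 0).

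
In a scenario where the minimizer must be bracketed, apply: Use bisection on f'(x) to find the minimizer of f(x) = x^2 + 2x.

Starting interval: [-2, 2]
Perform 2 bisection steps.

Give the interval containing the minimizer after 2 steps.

Finding critical point of f(x) = x^2 + 2x using bisection on f'(x) = 2x + 2.
f'(x) = 0 when x = -1.
Starting interval: [-2, 2]
Step 1: mid = 0, f'(mid) = 2, new interval = [-2, 0]
Step 2: mid = -1, f'(mid) = 0, new interval = [-1, -1]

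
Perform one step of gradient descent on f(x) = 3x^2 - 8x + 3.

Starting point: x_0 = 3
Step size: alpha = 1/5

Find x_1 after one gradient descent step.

f(x) = 3x^2 - 8x + 3
f'(x) = 6x - 8
f'(3) = 6*3 + (-8) = 10
x_1 = x_0 - alpha * f'(x_0) = 3 - 1/5 * 10 = 1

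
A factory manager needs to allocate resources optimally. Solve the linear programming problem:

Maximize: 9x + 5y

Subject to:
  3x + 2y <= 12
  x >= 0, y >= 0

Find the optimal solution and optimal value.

The feasible region has vertices at [(0, 0), (4, 0), (0, 6)].
Checking objective 9x + 5y at each vertex:
  (0, 0): 9*0 + 5*0 = 0
  (4, 0): 9*4 + 5*0 = 36
  (0, 6): 9*0 + 5*6 = 30
Maximum is 36 at (4, 0).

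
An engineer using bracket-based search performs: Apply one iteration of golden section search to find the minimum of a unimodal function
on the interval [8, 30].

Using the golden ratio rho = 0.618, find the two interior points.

Golden section search on [8, 30].
Golden ratio rho = 0.618 (approx).
Interior points:
  x_1 = 8 + (1-0.618)*22 = 16.4040
  x_2 = 8 + 0.618*22 = 21.5960
Compare f(x_1) and f(x_2) to determine which subinterval to keep.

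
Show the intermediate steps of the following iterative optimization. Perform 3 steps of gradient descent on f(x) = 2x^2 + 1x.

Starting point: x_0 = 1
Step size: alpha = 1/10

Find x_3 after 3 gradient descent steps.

f(x) = 2x^2 + 1x, f'(x) = 4x + (1)
Step 1: f'(1) = 5, x_1 = 1 - 1/10 * 5 = 1/2
Step 2: f'(1/2) = 3, x_2 = 1/2 - 1/10 * 3 = 1/5
Step 3: f'(1/5) = 9/5, x_3 = 1/5 - 1/10 * 9/5 = 1/50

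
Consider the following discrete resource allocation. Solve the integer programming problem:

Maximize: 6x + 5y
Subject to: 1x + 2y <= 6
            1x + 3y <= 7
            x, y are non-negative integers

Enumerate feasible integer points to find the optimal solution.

Constraint 1: 1x + 2y <= 6
Constraint 2: 1x + 3y <= 7
Feasible x range (need y >= 0): 0 <= x <= min(6/1, 7/1) => x in {0, ..., 6}.
Enumerate feasible integer points row by row (the coefficient of y is 5 > 0, so for each x the largest feasible y gives the best value):
  x = 0: y <= min((6 - 1*0)/2, (7 - 1*0)/3) => y in {0, ..., 2}; best 6*0 + 5*2 = 10
  x = 1: y <= min((6 - 1*1)/2, (7 - 1*1)/3) => y in {0, ..., 2}; best 6*1 + 5*2 = 16
  x = 2: y <= min((6 - 1*2)/2, (7 - 1*2)/3) => y in {0, ..., 1}; best 6*2 + 5*1 = 17
  x = 3: y <= min((6 - 1*3)/2, (7 - 1*3)/3) => y in {0, ..., 1}; best 6*3 + 5*1 = 23
  x = 4: y <= min((6 - 1*4)/2, (7 - 1*4)/3) => y in {0, ..., 1}; best 6*4 + 5*1 = 29
  x = 5: y <= min((6 - 1*5)/2, (7 - 1*5)/3) => y in {0}; best 6*5 + 5*0 = 30
  x = 6: y <= min((6 - 1*6)/2, (7 - 1*6)/3) => y in {0}; best 6*6 + 5*0 = 36
The maximum 6x + 5y = 36 is achieved at x = 6, y = 0.
Check: 1*6 + 2*0 = 6 <= 6 and 1*6 + 3*0 = 6 <= 7.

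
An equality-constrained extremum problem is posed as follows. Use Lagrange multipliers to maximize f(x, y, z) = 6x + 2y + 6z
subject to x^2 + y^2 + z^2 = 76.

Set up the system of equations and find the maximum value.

Lagrange conditions: 6 = 2*lambda*x, 2 = 2*lambda*y, 6 = 2*lambda*z
So x:6 = y:2 = z:6, i.e. x = 6t, y = 2t, z = 6t
Constraint: t^2*(6^2 + 2^2 + 6^2) = 76
  t^2 * 76 = 76  =>  t = sqrt(1)
Maximum = 6*6t + 2*2t + 6*6t = 76*sqrt(1) = 76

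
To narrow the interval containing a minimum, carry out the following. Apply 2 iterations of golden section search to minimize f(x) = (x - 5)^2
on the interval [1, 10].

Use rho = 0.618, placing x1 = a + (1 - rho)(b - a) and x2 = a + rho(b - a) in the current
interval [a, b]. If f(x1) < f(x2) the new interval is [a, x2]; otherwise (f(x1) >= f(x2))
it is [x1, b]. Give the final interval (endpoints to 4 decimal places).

Golden section search for min of f(x) = (x - 5)^2 on [1, 10].
Each step: x1 = a + (1 - rho)(b - a), x2 = a + rho(b - a); if f(x1) < f(x2) keep [a, x2], otherwise keep [x1, b].
Step 1: [1.0000, 10.0000], x1=4.4380 (f=0.3158), x2=6.5620 (f=2.4398); f(x1) < f(x2) => keep [1.0000, 6.5620]
Step 2: [1.0000, 6.5620], x1=3.1247 (f=3.5168), x2=4.4373 (f=0.3166); f(x1) > f(x2) => keep [3.1247, 6.5620]
Final interval: [3.1247, 6.5620]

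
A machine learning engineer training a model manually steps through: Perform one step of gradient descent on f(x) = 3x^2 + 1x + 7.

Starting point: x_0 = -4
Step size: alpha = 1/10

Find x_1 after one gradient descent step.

f(x) = 3x^2 + 1x + 7
f'(x) = 6x + 1
f'(-4) = 6*-4 + (1) = -23
x_1 = x_0 - alpha * f'(x_0) = -4 - 1/10 * -23 = -17/10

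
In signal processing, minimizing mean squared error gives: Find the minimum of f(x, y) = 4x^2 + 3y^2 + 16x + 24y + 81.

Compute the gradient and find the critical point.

f(x,y) = 4x^2 + 3y^2 + 16x + 24y + 81
df/dx = 8x + (16) = 0  =>  x = -2
df/dy = 6y + (24) = 0  =>  y = -4
f(-2, -4) = 4*(-2)^2 + 3*(-4)^2 + 16*(-2) + 24*(-4) + 81 = 17
Hessian is diagonal with entries 8, 6 > 0, so this is a minimum.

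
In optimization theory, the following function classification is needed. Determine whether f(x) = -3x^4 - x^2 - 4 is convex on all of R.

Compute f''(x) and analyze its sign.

f(x) = -3x^4 - x^2 - 4
f'(x) = -12x^3 + -2x
f''(x) = -36x^2 + -2
f''(x) = -36x^2 + -2 <= -2 < 0 for all x
Therefore, f is concave on R.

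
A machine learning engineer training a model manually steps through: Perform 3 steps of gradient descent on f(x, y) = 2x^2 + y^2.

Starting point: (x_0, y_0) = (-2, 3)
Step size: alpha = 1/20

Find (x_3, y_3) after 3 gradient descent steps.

f(x,y) = 2x^2 + y^2
grad_x = 4x + 0y, grad_y = 2y + 0x
Step 1: grad = (-8, 6), (-8/5, 27/10)
Step 2: grad = (-32/5, 27/5), (-32/25, 243/100)
Step 3: grad = (-128/25, 243/50), (-128/125, 2187/1000)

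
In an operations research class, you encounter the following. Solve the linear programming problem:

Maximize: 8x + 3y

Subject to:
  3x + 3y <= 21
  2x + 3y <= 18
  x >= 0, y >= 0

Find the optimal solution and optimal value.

Feasible vertices: (0, 0), (0, 6), (3, 4), (7, 0)
Objective 8x + 3y at each:
  (0, 0): 0
  (0, 6): 18
  (3, 4): 36
  (7, 0): 56
Maximum is 56 at (7, 0).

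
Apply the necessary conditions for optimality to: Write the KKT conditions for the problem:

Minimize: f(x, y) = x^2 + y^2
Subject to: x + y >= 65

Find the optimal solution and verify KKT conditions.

KKT conditions for min x^2 + y^2 s.t. x + y >= 65:
Stationarity: 2x = mu, 2y = mu
So x = y = mu/2.
Complementary slackness: mu*(x + y - 65) = 0
Primal feasibility: x + y >= 65; dual feasibility: mu >= 0
If mu = 0 then x = y = 0, but 0 + 0 < 65 is infeasible, so the constraint is active.
Constraint active: x + y = 2*(mu/2) = 65 => mu = 65
x = y = 65/2, f = 4225/2
Verify: stationarity 2*(65/2) = 65 = mu; primal 65/2 + 65/2 = 65 >= 65; dual mu = 65 >= 0; complementary slackness 65*(65 - 65) = 0. All KKT conditions hold.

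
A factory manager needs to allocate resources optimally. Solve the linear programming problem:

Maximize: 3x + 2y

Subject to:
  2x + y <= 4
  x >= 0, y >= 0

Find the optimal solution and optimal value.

The feasible region has vertices at [(0, 0), (2, 0), (0, 4)].
Checking objective 3x + 2y at each vertex:
  (0, 0): 3*0 + 2*0 = 0
  (2, 0): 3*2 + 2*0 = 6
  (0, 4): 3*0 + 2*4 = 8
Maximum is 8 at (0, 4).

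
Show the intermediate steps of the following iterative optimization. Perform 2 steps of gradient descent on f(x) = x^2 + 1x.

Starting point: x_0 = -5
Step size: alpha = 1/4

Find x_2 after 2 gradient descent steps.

f(x) = x^2 + 1x, f'(x) = 2x + (1)
Step 1: f'(-5) = -9, x_1 = -5 - 1/4 * -9 = -11/4
Step 2: f'(-11/4) = -9/2, x_2 = -11/4 - 1/4 * -9/2 = -13/8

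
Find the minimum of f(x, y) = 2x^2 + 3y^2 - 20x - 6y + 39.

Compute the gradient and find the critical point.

f(x,y) = 2x^2 + 3y^2 - 20x - 6y + 39
df/dx = 4x + (-20) = 0  =>  x = 5
df/dy = 6y + (-6) = 0  =>  y = 1
f(5, 1) = 2*(5)^2 + 3*(1)^2 + -20*(5) + -6*(1) + 39 = -14
Hessian is diagonal with entries 4, 6 > 0, so this is a minimum.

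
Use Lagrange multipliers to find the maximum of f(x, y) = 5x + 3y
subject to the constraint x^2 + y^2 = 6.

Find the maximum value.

Set up Lagrange conditions: grad f = lambda * grad g
  5 = 2*lambda*x
  3 = 2*lambda*y
From these: x/y = 5/3, so x = 5t, y = 3t for some t.
Substitute into constraint: (5t)^2 + (3t)^2 = 6
  t^2 * 34 = 6
  t = sqrt(6/34)
Maximum = 5*x + 3*y = (5^2 + 3^2)*t = 34 * sqrt(6/34) = sqrt(204)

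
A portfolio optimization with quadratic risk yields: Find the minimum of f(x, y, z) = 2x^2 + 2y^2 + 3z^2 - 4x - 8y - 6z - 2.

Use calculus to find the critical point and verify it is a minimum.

f(x,y,z) = 2x^2 + 2y^2 + 3z^2 - 4x - 8y - 6z - 2
df/dx = 4x + (-4) = 0 => x = 1
df/dy = 4y + (-8) = 0 => y = 2
df/dz = 6z + (-6) = 0 => z = 1
f(1,2,1) = 2*(1)^2 + 2*(2)^2 + 3*(1)^2 + -4*(1) + -8*(2) + -6*(1) + -2 = -15
Hessian is diagonal with entries 4, 4, 6 > 0, confirmed minimum.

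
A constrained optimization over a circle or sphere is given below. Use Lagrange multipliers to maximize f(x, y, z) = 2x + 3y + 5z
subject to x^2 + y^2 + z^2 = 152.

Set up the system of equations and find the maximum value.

Lagrange conditions: 2 = 2*lambda*x, 3 = 2*lambda*y, 5 = 2*lambda*z
So x:2 = y:3 = z:5, i.e. x = 2t, y = 3t, z = 5t
Constraint: t^2*(2^2 + 3^2 + 5^2) = 152
  t^2 * 38 = 152  =>  t = sqrt(4)
Maximum = 2*2t + 3*3t + 5*5t = 38*sqrt(4) = 76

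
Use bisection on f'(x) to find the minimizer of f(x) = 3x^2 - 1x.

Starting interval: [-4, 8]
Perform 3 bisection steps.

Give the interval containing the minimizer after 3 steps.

Finding critical point of f(x) = 3x^2 - 1x using bisection on f'(x) = 6x + -1.
f'(x) = 0 when x = 1/6.
Starting interval: [-4, 8]
Step 1: mid = 2, f'(mid) = 11, new interval = [-4, 2]
Step 2: mid = -1, f'(mid) = -7, new interval = [-1, 2]
Step 3: mid = 1/2, f'(mid) = 2, new interval = [-1, 1/2]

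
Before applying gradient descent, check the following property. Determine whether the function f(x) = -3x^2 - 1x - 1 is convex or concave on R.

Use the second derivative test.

f(x) = -3x^2 - 1x - 1
f'(x) = -6x - 1
f''(x) = -6
Since f''(x) = -6 < 0 for all x, f is concave on R.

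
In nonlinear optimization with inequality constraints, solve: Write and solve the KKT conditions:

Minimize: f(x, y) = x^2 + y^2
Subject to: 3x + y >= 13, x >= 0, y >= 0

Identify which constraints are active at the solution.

KKT conditions for min x^2 + y^2 s.t. 3x + 1y >= 13, x >= 0, y >= 0:
Stationarity: 2x = mu*3 + mu_x, 2y = mu*1 + mu_y, with mu, mu_x, mu_y >= 0
Complementary slackness: mu*(3x + y - 13) = 0, mu_x*x = 0, mu_y*y = 0
(0, 0) is infeasible (3*0 + 1*0 < 13), so if mu = 0 stationarity would force x = mu_x/2 >= 0, y = mu_y/2 >= 0 with mu_x*x = mu_y*y = 0, i.e. x = y = 0: contradiction. Hence mu > 0 and 3x + y = 13 is active.
Try x > 0, y > 0 (so mu_x = mu_y = 0): x = 3*mu/2, y = 1*mu/2
Substitute: 3*(3*mu/2) + 1*(1*mu/2) = 13
  mu*10/2 = 13 => mu = 13/5
x* = 39/10 > 0, y* = 13/10 > 0, consistent with mu_x = mu_y = 0.
f is convex and the constraints are linear, so this KKT point is the global minimum.
f* = 169/10
Active constraints: 3x + y >= 13 (holds with equality, mu = 13/5 > 0); x >= 0 and y >= 0 are inactive (mu_x = mu_y = 0).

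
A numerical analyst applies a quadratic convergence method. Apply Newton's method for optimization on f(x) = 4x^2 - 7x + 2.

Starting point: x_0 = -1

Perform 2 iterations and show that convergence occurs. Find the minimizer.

f(x) = 4x^2 - 7x + 2, f'(x) = 8x + (-7), f''(x) = 8
Step 1: f'(-1) = -15, x_1 = -1 - -15/8 = 7/8
Step 2: f'(7/8) = 0, x_2 = 7/8 (converged)
Newton's method converges in 1 step for quadratics.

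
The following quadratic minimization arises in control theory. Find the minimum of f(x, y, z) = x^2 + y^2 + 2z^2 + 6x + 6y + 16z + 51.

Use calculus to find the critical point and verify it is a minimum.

f(x,y,z) = x^2 + y^2 + 2z^2 + 6x + 6y + 16z + 51
df/dx = 2x + (6) = 0 => x = -3
df/dy = 2y + (6) = 0 => y = -3
df/dz = 4z + (16) = 0 => z = -4
f(-3,-3,-4) = 1*(-3)^2 + 1*(-3)^2 + 2*(-4)^2 + 6*(-3) + 6*(-3) + 16*(-4) + 51 = 1
Hessian is diagonal with entries 2, 2, 4 > 0, confirmed minimum.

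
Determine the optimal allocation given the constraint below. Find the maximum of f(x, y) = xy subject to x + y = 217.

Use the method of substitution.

Substitute y = 217 - x into f(x,y) = xy:
g(x) = x(217 - x) = 217x - x^2
g'(x) = 217 - 2x = 0  =>  x = 217/2
y = 217 - 217/2 = 217/2
Maximum value = (217/2) * (217/2) = 47089/4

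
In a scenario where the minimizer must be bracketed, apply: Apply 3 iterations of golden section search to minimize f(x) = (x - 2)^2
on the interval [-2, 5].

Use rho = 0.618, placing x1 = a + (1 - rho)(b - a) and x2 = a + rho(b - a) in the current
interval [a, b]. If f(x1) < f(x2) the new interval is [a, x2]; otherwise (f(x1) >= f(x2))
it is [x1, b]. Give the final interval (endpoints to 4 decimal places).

Golden section search for min of f(x) = (x - 2)^2 on [-2, 5].
Each step: x1 = a + (1 - rho)(b - a), x2 = a + rho(b - a); if f(x1) < f(x2) keep [a, x2], otherwise keep [x1, b].
Step 1: [-2.0000, 5.0000], x1=0.6740 (f=1.7583), x2=2.3260 (f=0.1063); f(x1) > f(x2) => keep [0.6740, 5.0000]
Step 2: [0.6740, 5.0000], x1=2.3265 (f=0.1066), x2=3.3475 (f=1.8157); f(x1) < f(x2) => keep [0.6740, 3.3475]
Step 3: [0.6740, 3.3475], x1=1.6953 (f=0.0929), x2=2.3262 (f=0.1064); f(x1) < f(x2) => keep [0.6740, 2.3262]
Final interval: [0.6740, 2.3262]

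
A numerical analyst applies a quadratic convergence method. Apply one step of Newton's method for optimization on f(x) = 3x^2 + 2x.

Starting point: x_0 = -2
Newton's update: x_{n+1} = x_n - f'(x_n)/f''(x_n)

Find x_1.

f(x) = 3x^2 + 2x
f'(x) = 6x + (2), f''(x) = 6
Newton step: x_1 = x_0 - f'(x_0)/f''(x_0)
f'(-2) = -10
x_1 = -2 - -10/6 = -1/3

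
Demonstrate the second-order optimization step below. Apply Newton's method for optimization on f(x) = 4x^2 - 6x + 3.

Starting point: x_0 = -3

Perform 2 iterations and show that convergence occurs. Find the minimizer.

f(x) = 4x^2 - 6x + 3, f'(x) = 8x + (-6), f''(x) = 8
Step 1: f'(-3) = -30, x_1 = -3 - -30/8 = 3/4
Step 2: f'(3/4) = 0, x_2 = 3/4 (converged)
Newton's method converges in 1 step for quadratics.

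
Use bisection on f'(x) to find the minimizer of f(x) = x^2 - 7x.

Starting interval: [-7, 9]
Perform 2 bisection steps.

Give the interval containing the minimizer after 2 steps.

Finding critical point of f(x) = x^2 - 7x using bisection on f'(x) = 2x + -7.
f'(x) = 0 when x = 7/2.
Starting interval: [-7, 9]
Step 1: mid = 1, f'(mid) = -5, new interval = [1, 9]
Step 2: mid = 5, f'(mid) = 3, new interval = [1, 5]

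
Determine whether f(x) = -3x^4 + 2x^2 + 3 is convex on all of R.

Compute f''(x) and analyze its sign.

f(x) = -3x^4 + 2x^2 + 3
f'(x) = -12x^3 + 4x
f''(x) = -36x^2 + 4
f''(x) = -36x^2 + 4 -> -inf as |x| -> inf
Therefore, f is not globally convex on R.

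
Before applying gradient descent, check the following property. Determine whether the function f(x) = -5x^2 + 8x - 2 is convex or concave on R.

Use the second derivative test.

f(x) = -5x^2 + 8x - 2
f'(x) = -10x + 8
f''(x) = -10
Since f''(x) = -10 < 0 for all x, f is concave on R.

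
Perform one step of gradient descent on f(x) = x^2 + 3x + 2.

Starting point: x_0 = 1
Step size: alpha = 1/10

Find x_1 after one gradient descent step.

f(x) = x^2 + 3x + 2
f'(x) = 2x + 3
f'(1) = 2*1 + (3) = 5
x_1 = x_0 - alpha * f'(x_0) = 1 - 1/10 * 5 = 1/2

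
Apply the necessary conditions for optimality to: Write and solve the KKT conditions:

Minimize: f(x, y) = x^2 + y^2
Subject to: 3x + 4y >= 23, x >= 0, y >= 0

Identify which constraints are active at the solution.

KKT conditions for min x^2 + y^2 s.t. 3x + 4y >= 23, x >= 0, y >= 0:
Stationarity: 2x = mu*3 + mu_x, 2y = mu*4 + mu_y, with mu, mu_x, mu_y >= 0
Complementary slackness: mu*(3x + 4y - 23) = 0, mu_x*x = 0, mu_y*y = 0
(0, 0) is infeasible (3*0 + 4*0 < 23), so if mu = 0 stationarity would force x = mu_x/2 >= 0, y = mu_y/2 >= 0 with mu_x*x = mu_y*y = 0, i.e. x = y = 0: contradiction. Hence mu > 0 and 3x + 4y = 23 is active.
Try x > 0, y > 0 (so mu_x = mu_y = 0): x = 3*mu/2, y = 4*mu/2
Substitute: 3*(3*mu/2) + 4*(4*mu/2) = 23
  mu*25/2 = 23 => mu = 46/25
x* = 69/25 > 0, y* = 92/25 > 0, consistent with mu_x = mu_y = 0.
f is convex and the constraints are linear, so this KKT point is the global minimum.
f* = 529/25
Active constraints: 3x + 4y >= 23 (holds with equality, mu = 46/25 > 0); x >= 0 and y >= 0 are inactive (mu_x = mu_y = 0).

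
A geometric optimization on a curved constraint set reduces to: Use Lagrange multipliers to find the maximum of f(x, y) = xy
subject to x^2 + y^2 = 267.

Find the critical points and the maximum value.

Lagrange conditions: y = 2*lambda*x and x = 2*lambda*y
If x = 0 then y = 0, violating the constraint, so x, y != 0.
Dividing: y/x = x/y => x^2 = y^2 => y = x or y = -x
Constraint: 2x^2 = 267 => x^2 = 267/2 => x = +/-sqrt(267/2)
Critical points: (sqrt(267/2), sqrt(267/2)), (-sqrt(267/2), -sqrt(267/2)), (sqrt(267/2), -sqrt(267/2)), (-sqrt(267/2), sqrt(267/2))
  y = x:  xy = x^2 = 267/2  at (sqrt(267/2), sqrt(267/2)) and (-sqrt(267/2), -sqrt(267/2))
  y = -x: xy = -x^2 = -267/2 at (sqrt(267/2), -sqrt(267/2)) and (-sqrt(267/2), sqrt(267/2))
Maximum xy = 267/2 at (sqrt(267/2), sqrt(267/2)) and (-sqrt(267/2), -sqrt(267/2))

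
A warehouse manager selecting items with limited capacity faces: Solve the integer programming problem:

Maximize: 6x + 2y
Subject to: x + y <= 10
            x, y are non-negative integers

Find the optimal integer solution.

Objective: 6x + 2y, constraint: x + y <= 10
Coefficient of x is 6 >= coefficient of y is 2, so allocate the entire budget to x.
Optimal: x = 10, y = 0, value = 60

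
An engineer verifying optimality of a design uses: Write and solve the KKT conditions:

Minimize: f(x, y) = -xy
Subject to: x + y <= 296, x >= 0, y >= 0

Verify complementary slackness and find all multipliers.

Problem: min -xy s.t. x + y <= 296 (multiplier lambda), x >= 0 (mu_x), y >= 0 (mu_y)
KKT stationarity: -y + lambda - mu_x = 0, -x + lambda - mu_y = 0, with lambda, mu_x, mu_y >= 0
Complementary slackness: lambda*(x + y - 296) = 0, mu_x*x = 0, mu_y*y = 0
If lambda = 0: y = -mu_x <= 0 and x = -mu_y <= 0 force x = y = 0 with f = 0; but x = y = 148 is feasible with f = -21904 < 0, so this is not the minimum. Hence lambda > 0 and x + y = 296.
Try x > 0, y > 0 (so mu_x = mu_y = 0): y = lambda, x = lambda => x = y = lambda
x + y = 296 => 2*lambda = 296 => lambda = 148
x* = y* = 148 > 0, consistent with mu_x = mu_y = 0.
(Any feasible point with x = 0 or y = 0 has f = 0 > -21904, so the minimum is not on those boundaries.)
min(-xy) = -21904 (i.e. max xy = 21904)
Multipliers: lambda = 148, mu_x = 0, mu_y = 0
Complementary slackness: lambda*(x + y - 296) = 148*(148 + 148 - 296) = 0, mu_x*x = 0*148 = 0, mu_y*y = 0*148 = 0. Satisfied.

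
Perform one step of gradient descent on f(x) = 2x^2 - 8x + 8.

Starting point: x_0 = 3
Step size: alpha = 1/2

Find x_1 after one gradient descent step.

f(x) = 2x^2 - 8x + 8
f'(x) = 4x - 8
f'(3) = 4*3 + (-8) = 4
x_1 = x_0 - alpha * f'(x_0) = 3 - 1/2 * 4 = 1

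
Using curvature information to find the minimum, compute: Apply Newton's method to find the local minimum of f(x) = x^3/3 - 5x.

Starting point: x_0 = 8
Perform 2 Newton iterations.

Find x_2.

f(x) = x^3/3 - 5x
f'(x) = x^2 - 5, f''(x) = 2x
Newton update: x_{n+1} = x_n - (x_n^2 - 5)/(2*x_n)
Step 1: x_0 = 8, f'=59, f''=16, x_1 = 69/16
Step 2: x_1 = 69/16, f'=3481/256, f''=69/8, x_2 = 6041/2208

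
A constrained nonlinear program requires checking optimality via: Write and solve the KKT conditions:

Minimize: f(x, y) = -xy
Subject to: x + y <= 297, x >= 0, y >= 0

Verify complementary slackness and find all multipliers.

Problem: min -xy s.t. x + y <= 297 (multiplier lambda), x >= 0 (mu_x), y >= 0 (mu_y)
KKT stationarity: -y + lambda - mu_x = 0, -x + lambda - mu_y = 0, with lambda, mu_x, mu_y >= 0
Complementary slackness: lambda*(x + y - 297) = 0, mu_x*x = 0, mu_y*y = 0
If lambda = 0: y = -mu_x <= 0 and x = -mu_y <= 0 force x = y = 0 with f = 0; but x = y = 297/2 is feasible with f = -88209/4 < 0, so this is not the minimum. Hence lambda > 0 and x + y = 297.
Try x > 0, y > 0 (so mu_x = mu_y = 0): y = lambda, x = lambda => x = y = lambda
x + y = 297 => 2*lambda = 297 => lambda = 297/2
x* = y* = 297/2 > 0, consistent with mu_x = mu_y = 0.
(Any feasible point with x = 0 or y = 0 has f = 0 > -88209/4, so the minimum is not on those boundaries.)
min(-xy) = -88209/4 (i.e. max xy = 88209/4)
Multipliers: lambda = 297/2, mu_x = 0, mu_y = 0
Complementary slackness: lambda*(x + y - 297) = 297/2*(297/2 + 297/2 - 297) = 0, mu_x*x = 0*297/2 = 0, mu_y*y = 0*297/2 = 0. Satisfied.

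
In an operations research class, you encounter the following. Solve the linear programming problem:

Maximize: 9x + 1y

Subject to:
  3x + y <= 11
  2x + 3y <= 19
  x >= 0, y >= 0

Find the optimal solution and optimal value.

Feasible vertices: (0, 0), (0, 19/3), (2, 5), (11/3, 0)
Objective 9x + 1y at each:
  (0, 0): 0
  (0, 19/3): 19/3
  (2, 5): 23
  (11/3, 0): 33
Maximum is 33 at (11/3, 0).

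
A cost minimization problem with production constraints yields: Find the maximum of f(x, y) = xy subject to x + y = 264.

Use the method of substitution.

Substitute y = 264 - x into f(x,y) = xy:
g(x) = x(264 - x) = 264x - x^2
g'(x) = 264 - 2x = 0  =>  x = 132
y = 264 - 132 = 132
Maximum value = 132 * 132 = 17424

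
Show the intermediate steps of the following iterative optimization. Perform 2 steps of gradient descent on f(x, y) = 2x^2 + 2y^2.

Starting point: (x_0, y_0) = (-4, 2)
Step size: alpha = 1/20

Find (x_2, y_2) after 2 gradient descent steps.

f(x,y) = 2x^2 + 2y^2
grad_x = 4x + 0y, grad_y = 4y + 0x
Step 1: grad = (-16, 8), (-16/5, 8/5)
Step 2: grad = (-64/5, 32/5), (-64/25, 32/25)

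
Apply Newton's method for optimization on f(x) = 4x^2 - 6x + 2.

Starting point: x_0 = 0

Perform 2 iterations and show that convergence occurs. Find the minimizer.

f(x) = 4x^2 - 6x + 2, f'(x) = 8x + (-6), f''(x) = 8
Step 1: f'(0) = -6, x_1 = 0 - -6/8 = 3/4
Step 2: f'(3/4) = 0, x_2 = 3/4 (converged)
Newton's method converges in 1 step for quadratics.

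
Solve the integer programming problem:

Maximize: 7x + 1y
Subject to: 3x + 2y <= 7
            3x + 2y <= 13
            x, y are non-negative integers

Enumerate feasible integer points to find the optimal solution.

Constraint 1: 3x + 2y <= 7
Constraint 2: 3x + 2y <= 13
Feasible x range (need y >= 0): 0 <= x <= min(7/3, 13/3) => x in {0, ..., 2}.
Enumerate feasible integer points row by row (the coefficient of y is 1 > 0, so for each x the largest feasible y gives the best value):
  x = 0: y <= min((7 - 3*0)/2, (13 - 3*0)/2) => y in {0, ..., 3}; best 7*0 + 1*3 = 3
  x = 1: y <= min((7 - 3*1)/2, (13 - 3*1)/2) => y in {0, ..., 2}; best 7*1 + 1*2 = 9
  x = 2: y <= min((7 - 3*2)/2, (13 - 3*2)/2) => y in {0}; best 7*2 + 1*0 = 14
The maximum 7x + 1y = 14 is achieved at x = 2, y = 0.
Check: 3*2 + 2*0 = 6 <= 7 and 3*2 + 2*0 = 6 <= 13.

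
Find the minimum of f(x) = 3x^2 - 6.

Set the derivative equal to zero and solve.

f(x) = 3x^2 - 6
f'(x) = 6x + (0) = 0
x = 0/6 = 0
f(0) = -6
Since f''(x) = 6 > 0, this is a minimum.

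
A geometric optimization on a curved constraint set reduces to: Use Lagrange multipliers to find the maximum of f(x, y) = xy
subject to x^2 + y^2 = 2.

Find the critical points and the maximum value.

Lagrange conditions: y = 2*lambda*x and x = 2*lambda*y
If x = 0 then y = 0, violating the constraint, so x, y != 0.
Dividing: y/x = x/y => x^2 = y^2 => y = x or y = -x
Constraint: 2x^2 = 2 => x^2 = 1 => x = +/-1
Critical points: (1, 1), (-1, -1), (1, -1), (-1, 1)
  y = x:  xy = x^2 = 1  at (1, 1) and (-1, -1)
  y = -x: xy = -x^2 = -1 at (1, -1) and (-1, 1)
Maximum xy = 1 at (1, 1) and (-1, -1)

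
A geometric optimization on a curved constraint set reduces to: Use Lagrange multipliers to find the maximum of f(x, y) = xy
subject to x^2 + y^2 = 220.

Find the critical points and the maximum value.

Lagrange conditions: y = 2*lambda*x and x = 2*lambda*y
If x = 0 then y = 0, violating the constraint, so x, y != 0.
Dividing: y/x = x/y => x^2 = y^2 => y = x or y = -x
Constraint: 2x^2 = 220 => x^2 = 110 => x = +/-sqrt(110)
Critical points: (sqrt(110), sqrt(110)), (-sqrt(110), -sqrt(110)), (sqrt(110), -sqrt(110)), (-sqrt(110), sqrt(110))
  y = x:  xy = x^2 = 110  at (sqrt(110), sqrt(110)) and (-sqrt(110), -sqrt(110))
  y = -x: xy = -x^2 = -110 at (sqrt(110), -sqrt(110)) and (-sqrt(110), sqrt(110))
Maximum xy = 110 at (sqrt(110), sqrt(110)) and (-sqrt(110), -sqrt(110))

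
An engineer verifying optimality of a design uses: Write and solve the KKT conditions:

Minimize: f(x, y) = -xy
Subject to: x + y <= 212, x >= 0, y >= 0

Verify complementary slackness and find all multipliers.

Problem: min -xy s.t. x + y <= 212 (multiplier lambda), x >= 0 (mu_x), y >= 0 (mu_y)
KKT stationarity: -y + lambda - mu_x = 0, -x + lambda - mu_y = 0, with lambda, mu_x, mu_y >= 0
Complementary slackness: lambda*(x + y - 212) = 0, mu_x*x = 0, mu_y*y = 0
If lambda = 0: y = -mu_x <= 0 and x = -mu_y <= 0 force x = y = 0 with f = 0; but x = y = 106 is feasible with f = -11236 < 0, so this is not the minimum. Hence lambda > 0 and x + y = 212.
Try x > 0, y > 0 (so mu_x = mu_y = 0): y = lambda, x = lambda => x = y = lambda
x + y = 212 => 2*lambda = 212 => lambda = 106
x* = y* = 106 > 0, consistent with mu_x = mu_y = 0.
(Any feasible point with x = 0 or y = 0 has f = 0 > -11236, so the minimum is not on those boundaries.)
min(-xy) = -11236 (i.e. max xy = 11236)
Multipliers: lambda = 106, mu_x = 0, mu_y = 0
Complementary slackness: lambda*(x + y - 212) = 106*(106 + 106 - 212) = 0, mu_x*x = 0*106 = 0, mu_y*y = 0*106 = 0. Satisfied.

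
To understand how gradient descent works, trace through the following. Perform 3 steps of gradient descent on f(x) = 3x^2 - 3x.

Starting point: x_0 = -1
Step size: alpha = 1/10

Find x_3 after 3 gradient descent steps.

f(x) = 3x^2 - 3x, f'(x) = 6x + (-3)
Step 1: f'(-1) = -9, x_1 = -1 - 1/10 * -9 = -1/10
Step 2: f'(-1/10) = -18/5, x_2 = -1/10 - 1/10 * -18/5 = 13/50
Step 3: f'(13/50) = -36/25, x_3 = 13/50 - 1/10 * -36/25 = 101/250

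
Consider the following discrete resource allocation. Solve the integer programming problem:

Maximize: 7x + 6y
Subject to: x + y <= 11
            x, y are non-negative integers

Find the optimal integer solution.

Objective: 7x + 6y, constraint: x + y <= 11
Coefficient of x is 7 >= coefficient of y is 6, so allocate the entire budget to x.
Optimal: x = 11, y = 0, value = 77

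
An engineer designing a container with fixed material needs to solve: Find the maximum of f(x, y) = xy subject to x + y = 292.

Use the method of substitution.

Substitute y = 292 - x into f(x,y) = xy:
g(x) = x(292 - x) = 292x - x^2
g'(x) = 292 - 2x = 0  =>  x = 146
y = 292 - 146 = 146
Maximum value = 146 * 146 = 21316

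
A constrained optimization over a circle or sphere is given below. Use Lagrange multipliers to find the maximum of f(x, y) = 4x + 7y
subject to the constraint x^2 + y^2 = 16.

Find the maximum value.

Set up Lagrange conditions: grad f = lambda * grad g
  4 = 2*lambda*x
  7 = 2*lambda*y
From these: x/y = 4/7, so x = 4t, y = 7t for some t.
Substitute into constraint: (4t)^2 + (7t)^2 = 16
  t^2 * 65 = 16
  t = sqrt(16/65)
Maximum = 4*x + 7*y = (4^2 + 7^2)*t = 65 * sqrt(16/65) = sqrt(1040)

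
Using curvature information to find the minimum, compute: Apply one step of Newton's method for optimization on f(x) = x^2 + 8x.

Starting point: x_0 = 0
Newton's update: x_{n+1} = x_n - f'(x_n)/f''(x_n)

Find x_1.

f(x) = x^2 + 8x
f'(x) = 2x + (8), f''(x) = 2
Newton step: x_1 = x_0 - f'(x_0)/f''(x_0)
f'(0) = 8
x_1 = 0 - 8/2 = -4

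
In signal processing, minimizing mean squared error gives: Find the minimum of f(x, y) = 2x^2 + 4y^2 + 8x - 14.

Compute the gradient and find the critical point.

f(x,y) = 2x^2 + 4y^2 + 8x - 14
df/dx = 4x + (8) = 0  =>  x = -2
df/dy = 8y + (0) = 0  =>  y = 0
f(-2, 0) = 2*(-2)^2 + 4*(0)^2 + 8*(-2) + -14 = -22
Hessian is diagonal with entries 4, 8 > 0, so this is a minimum.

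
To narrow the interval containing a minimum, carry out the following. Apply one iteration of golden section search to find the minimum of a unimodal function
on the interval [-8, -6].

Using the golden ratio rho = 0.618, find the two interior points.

Golden section search on [-8, -6].
Golden ratio rho = 0.618 (approx).
Interior points:
  x_1 = -8 + (1-0.618)*2 = -7.2360
  x_2 = -8 + 0.618*2 = -6.7640
Compare f(x_1) and f(x_2) to determine which subinterval to keep.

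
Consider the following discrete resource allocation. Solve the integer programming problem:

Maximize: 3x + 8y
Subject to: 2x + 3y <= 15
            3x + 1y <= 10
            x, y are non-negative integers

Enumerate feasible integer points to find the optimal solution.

Constraint 1: 2x + 3y <= 15
Constraint 2: 3x + 1y <= 10
Feasible x range (need y >= 0): 0 <= x <= min(15/2, 10/3) => x in {0, ..., 3}.
Enumerate feasible integer points row by row (the coefficient of y is 8 > 0, so for each x the largest feasible y gives the best value):
  x = 0: y <= min((15 - 2*0)/3, (10 - 3*0)/1) => y in {0, ..., 5}; best 3*0 + 8*5 = 40
  x = 1: y <= min((15 - 2*1)/3, (10 - 3*1)/1) => y in {0, ..., 4}; best 3*1 + 8*4 = 35
  x = 2: y <= min((15 - 2*2)/3, (10 - 3*2)/1) => y in {0, ..., 3}; best 3*2 + 8*3 = 30
  x = 3: y <= min((15 - 2*3)/3, (10 - 3*3)/1) => y in {0, ..., 1}; best 3*3 + 8*1 = 17
The maximum 3x + 8y = 40 is achieved at x = 0, y = 5.
Check: 2*0 + 3*5 = 15 <= 15 and 3*0 + 1*5 = 5 <= 10.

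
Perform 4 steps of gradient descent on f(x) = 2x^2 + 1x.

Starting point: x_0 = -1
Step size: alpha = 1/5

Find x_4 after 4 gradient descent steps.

f(x) = 2x^2 + 1x, f'(x) = 4x + (1)
Step 1: f'(-1) = -3, x_1 = -1 - 1/5 * -3 = -2/5
Step 2: f'(-2/5) = -3/5, x_2 = -2/5 - 1/5 * -3/5 = -7/25
Step 3: f'(-7/25) = -3/25, x_3 = -7/25 - 1/5 * -3/25 = -32/125
Step 4: f'(-32/125) = -3/125, x_4 = -32/125 - 1/5 * -3/125 = -157/625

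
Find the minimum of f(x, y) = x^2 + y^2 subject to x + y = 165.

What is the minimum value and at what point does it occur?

Substitute y = 165 - x into f(x,y) = x^2 + y^2:
g(x) = x^2 + (165 - x)^2 = 2x^2 - 330x + 27225
g'(x) = 4x - 330 = 0  =>  x = 165/2
y = 165 - 165/2 = 165/2
Minimum value = (165/2)^2 + (165/2)^2 = 27225/2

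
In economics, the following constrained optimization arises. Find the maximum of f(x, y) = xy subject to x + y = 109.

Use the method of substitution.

Substitute y = 109 - x into f(x,y) = xy:
g(x) = x(109 - x) = 109x - x^2
g'(x) = 109 - 2x = 0  =>  x = 109/2
y = 109 - 109/2 = 109/2
Maximum value = (109/2) * (109/2) = 11881/4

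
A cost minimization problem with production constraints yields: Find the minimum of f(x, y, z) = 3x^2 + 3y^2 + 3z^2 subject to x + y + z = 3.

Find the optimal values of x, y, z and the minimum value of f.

Using Lagrange multipliers on f = 3x^2 + 3y^2 + 3z^2 with constraint x + y + z = 3:
Conditions: 2*3*x = lambda, 2*3*y = lambda, 2*3*z = lambda
So x = lambda/6, y = lambda/6, z = lambda/6
Substituting into constraint: lambda * (1/2) = 3
lambda = 6
x = 1, y = 1, z = 1
Minimum value = 9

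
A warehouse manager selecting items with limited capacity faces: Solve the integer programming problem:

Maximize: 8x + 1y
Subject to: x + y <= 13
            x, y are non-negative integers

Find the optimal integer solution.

Objective: 8x + 1y, constraint: x + y <= 13
Coefficient of x is 8 >= coefficient of y is 1, so allocate the entire budget to x.
Optimal: x = 13, y = 0, value = 104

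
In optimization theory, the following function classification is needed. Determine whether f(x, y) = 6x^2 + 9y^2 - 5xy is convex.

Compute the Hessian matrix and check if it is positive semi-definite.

f(x,y) = 6x^2 + 9y^2 - 5xy
Hessian H = [[12, -5], [-5, 18]]
trace(H) = 30, det(H) = 191
Eigenvalues: (30 +/- sqrt(136)) / 2 = 20.83, 9.169
Since both eigenvalues > 0, f is convex.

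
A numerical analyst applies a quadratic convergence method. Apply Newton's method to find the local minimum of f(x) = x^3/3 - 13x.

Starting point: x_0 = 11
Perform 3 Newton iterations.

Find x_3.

f(x) = x^3/3 - 13x
f'(x) = x^2 - 13, f''(x) = 2x
Newton update: x_{n+1} = x_n - (x_n^2 - 13)/(2*x_n)
Step 1: x_0 = 11, f'=108, f''=22, x_1 = 67/11
Step 2: x_1 = 67/11, f'=2916/121, f''=134/11, x_2 = 3031/737
Step 3: x_2 = 3031/737, f'=2125764/543169, f''=6062/737, x_3 = 8124079/2233847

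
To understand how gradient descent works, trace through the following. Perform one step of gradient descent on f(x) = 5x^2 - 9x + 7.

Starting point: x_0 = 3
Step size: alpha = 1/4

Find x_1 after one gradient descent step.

f(x) = 5x^2 - 9x + 7
f'(x) = 10x - 9
f'(3) = 10*3 + (-9) = 21
x_1 = x_0 - alpha * f'(x_0) = 3 - 1/4 * 21 = -9/4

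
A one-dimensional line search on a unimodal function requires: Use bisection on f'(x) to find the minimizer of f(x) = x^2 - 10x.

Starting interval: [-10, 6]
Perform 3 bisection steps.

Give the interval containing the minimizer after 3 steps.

Finding critical point of f(x) = x^2 - 10x using bisection on f'(x) = 2x + -10.
f'(x) = 0 when x = 5.
Starting interval: [-10, 6]
Step 1: mid = -2, f'(mid) = -14, new interval = [-2, 6]
Step 2: mid = 2, f'(mid) = -6, new interval = [2, 6]
Step 3: mid = 4, f'(mid) = -2, new interval = [4, 6]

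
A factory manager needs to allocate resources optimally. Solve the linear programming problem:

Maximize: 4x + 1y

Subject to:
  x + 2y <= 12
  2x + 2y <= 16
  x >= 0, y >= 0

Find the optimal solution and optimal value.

Feasible vertices: (0, 0), (0, 6), (4, 4), (8, 0)
Objective 4x + 1y at each:
  (0, 0): 0
  (0, 6): 6
  (4, 4): 20
  (8, 0): 32
Maximum is 32 at (8, 0).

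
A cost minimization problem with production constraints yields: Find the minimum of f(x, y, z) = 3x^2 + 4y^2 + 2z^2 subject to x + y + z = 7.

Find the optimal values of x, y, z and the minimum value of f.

Using Lagrange multipliers on f = 3x^2 + 4y^2 + 2z^2 with constraint x + y + z = 7:
Conditions: 2*3*x = lambda, 2*4*y = lambda, 2*2*z = lambda
So x = lambda/6, y = lambda/8, z = lambda/4
Substituting into constraint: lambda * (13/24) = 7
lambda = 168/13
x = 28/13, y = 21/13, z = 42/13
Minimum value = 588/13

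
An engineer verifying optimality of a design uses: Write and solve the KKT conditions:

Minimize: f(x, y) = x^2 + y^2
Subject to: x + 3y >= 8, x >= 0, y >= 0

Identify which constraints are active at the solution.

KKT conditions for min x^2 + y^2 s.t. 1x + 3y >= 8, x >= 0, y >= 0:
Stationarity: 2x = mu*1 + mu_x, 2y = mu*3 + mu_y, with mu, mu_x, mu_y >= 0
Complementary slackness: mu*(x + 3y - 8) = 0, mu_x*x = 0, mu_y*y = 0
(0, 0) is infeasible (1*0 + 3*0 < 8), so if mu = 0 stationarity would force x = mu_x/2 >= 0, y = mu_y/2 >= 0 with mu_x*x = mu_y*y = 0, i.e. x = y = 0: contradiction. Hence mu > 0 and x + 3y = 8 is active.
Try x > 0, y > 0 (so mu_x = mu_y = 0): x = 1*mu/2, y = 3*mu/2
Substitute: 1*(1*mu/2) + 3*(3*mu/2) = 8
  mu*10/2 = 8 => mu = 8/5
x* = 4/5 > 0, y* = 12/5 > 0, consistent with mu_x = mu_y = 0.
f is convex and the constraints are linear, so this KKT point is the global minimum.
f* = 32/5
Active constraints: x + 3y >= 8 (holds with equality, mu = 8/5 > 0); x >= 0 and y >= 0 are inactive (mu_x = mu_y = 0).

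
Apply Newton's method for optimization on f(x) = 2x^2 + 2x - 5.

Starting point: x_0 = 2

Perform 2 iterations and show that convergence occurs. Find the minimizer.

f(x) = 2x^2 + 2x - 5, f'(x) = 4x + (2), f''(x) = 4
Step 1: f'(2) = 10, x_1 = 2 - 10/4 = -1/2
Step 2: f'(-1/2) = 0, x_2 = -1/2 (converged)
Newton's method converges in 1 step for quadratics.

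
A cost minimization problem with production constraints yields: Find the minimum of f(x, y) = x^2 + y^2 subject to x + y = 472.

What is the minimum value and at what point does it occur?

Substitute y = 472 - x into f(x,y) = x^2 + y^2:
g(x) = x^2 + (472 - x)^2 = 2x^2 - 944x + 222784
g'(x) = 4x - 944 = 0  =>  x = 236
y = 472 - 236 = 236
Minimum value = 236^2 + 236^2 = 111392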